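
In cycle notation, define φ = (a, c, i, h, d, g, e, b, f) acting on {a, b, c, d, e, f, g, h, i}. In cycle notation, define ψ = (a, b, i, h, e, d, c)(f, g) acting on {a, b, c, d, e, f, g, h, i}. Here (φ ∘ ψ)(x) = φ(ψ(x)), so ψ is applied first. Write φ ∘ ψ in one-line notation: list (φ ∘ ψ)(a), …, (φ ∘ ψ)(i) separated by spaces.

f h c i g e a b d

(φ ∘ ψ)(x) = φ(ψ(x)). Computing each image: φ(ψ(a)) = φ(b) = f, φ(ψ(b)) = φ(i) = h, φ(ψ(c)) = φ(a) = c, φ(ψ(d)) = φ(c) = i, φ(ψ(e)) = φ(d) = g, φ(ψ(f)) = φ(g) = e, φ(ψ(g)) = φ(f) = a, φ(ψ(h)) = φ(e) = b, φ(ψ(i)) = φ(h) = d.
Hence φ ∘ ψ = [f h c i g e a b d].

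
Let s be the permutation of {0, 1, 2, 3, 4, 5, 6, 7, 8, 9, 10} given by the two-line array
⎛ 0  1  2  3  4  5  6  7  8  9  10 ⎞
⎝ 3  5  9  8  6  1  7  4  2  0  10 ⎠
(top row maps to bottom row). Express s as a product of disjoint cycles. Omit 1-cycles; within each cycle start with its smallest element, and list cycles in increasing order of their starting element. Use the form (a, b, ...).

From 0: 0 → 3 → 8 → 2 → 9 → 0, closing the cycle (0, 3, 8, 2, 9).
Repeating from the next unused element and collecting all non-trivial cycles gives (0, 3, 8, 2, 9)(1, 5)(4, 6, 7).

(0, 3, 8, 2, 9)(1, 5)(4, 6, 7)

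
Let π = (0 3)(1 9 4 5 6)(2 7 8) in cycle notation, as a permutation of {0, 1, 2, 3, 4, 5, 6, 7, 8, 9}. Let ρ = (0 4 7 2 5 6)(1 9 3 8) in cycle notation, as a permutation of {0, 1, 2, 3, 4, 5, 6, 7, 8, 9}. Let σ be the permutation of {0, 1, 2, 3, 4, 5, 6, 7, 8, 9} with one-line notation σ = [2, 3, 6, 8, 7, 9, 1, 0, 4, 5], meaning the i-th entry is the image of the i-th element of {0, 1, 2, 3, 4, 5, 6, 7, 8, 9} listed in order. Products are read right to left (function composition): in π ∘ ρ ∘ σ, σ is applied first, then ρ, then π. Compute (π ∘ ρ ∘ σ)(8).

(π ∘ ρ ∘ σ)(8) = π(ρ(σ(8))). σ(8) = 4, then ρ(4) = 7, then π(7) = 8, so the result is 8.

8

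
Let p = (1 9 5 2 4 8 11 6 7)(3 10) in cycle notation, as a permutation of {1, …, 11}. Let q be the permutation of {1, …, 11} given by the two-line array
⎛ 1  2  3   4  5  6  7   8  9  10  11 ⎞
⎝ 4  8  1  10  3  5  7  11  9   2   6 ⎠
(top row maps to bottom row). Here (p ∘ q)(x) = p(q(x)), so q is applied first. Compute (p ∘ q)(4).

3

(p ∘ q)(4) = p(q(4)). q(4) = 10, then p(10) = 3. So (p ∘ q)(4) = 3.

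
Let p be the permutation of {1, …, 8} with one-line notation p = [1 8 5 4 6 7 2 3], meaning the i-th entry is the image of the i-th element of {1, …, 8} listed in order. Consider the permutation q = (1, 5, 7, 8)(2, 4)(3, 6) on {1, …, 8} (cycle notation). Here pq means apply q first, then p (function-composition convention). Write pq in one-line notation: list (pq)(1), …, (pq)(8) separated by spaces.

(pq)(x) = p(q(x)). Computing each image: p(q(1)) = p(5) = 6, p(q(2)) = p(4) = 4, p(q(3)) = p(6) = 7, p(q(4)) = p(2) = 8, p(q(5)) = p(7) = 2, p(q(6)) = p(3) = 5, p(q(7)) = p(8) = 3, p(q(8)) = p(1) = 1.
Hence pq = [6 4 7 8 2 5 3 1].

6 4 7 8 2 5 3 1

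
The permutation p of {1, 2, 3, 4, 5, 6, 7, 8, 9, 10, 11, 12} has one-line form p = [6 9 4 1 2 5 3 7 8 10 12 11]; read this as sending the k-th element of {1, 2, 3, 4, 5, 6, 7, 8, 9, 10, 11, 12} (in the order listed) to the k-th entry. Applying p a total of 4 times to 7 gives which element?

Tracing 7 → 3 → … returns to 7 after 9 steps, so 7 lies in a 9-cycle (1, 6, 5, 2, 9, 8, 7, 3, 4).
Advancing 4 steps from 7: 7 → 3 → 4 → 1 → 6.

6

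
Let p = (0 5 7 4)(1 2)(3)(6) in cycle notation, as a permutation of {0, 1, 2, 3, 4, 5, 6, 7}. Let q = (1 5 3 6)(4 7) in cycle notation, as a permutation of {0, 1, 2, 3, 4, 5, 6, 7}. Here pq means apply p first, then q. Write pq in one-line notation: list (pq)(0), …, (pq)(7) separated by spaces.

3 2 5 6 0 4 1 7

Chase each element through p then q: 0 → 5 → 3; 1 → 2 → 2; 2 → 1 → 5; 3 → 3 → 6; 4 → 0 → 0; 5 → 7 → 4; 6 → 6 → 1; 7 → 4 → 7.
Collecting the images, pq = [3 2 5 6 0 4 1 7].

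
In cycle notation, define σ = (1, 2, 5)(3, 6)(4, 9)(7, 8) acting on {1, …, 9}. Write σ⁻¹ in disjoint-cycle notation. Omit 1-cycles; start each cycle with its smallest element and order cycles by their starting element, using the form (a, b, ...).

The inverse reverses each cycle.
After reversing and putting each cycle's least element first, σ⁻¹ = (1, 5, 2)(3, 6)(4, 9)(7, 8).

(1, 5, 2)(3, 6)(4, 9)(7, 8)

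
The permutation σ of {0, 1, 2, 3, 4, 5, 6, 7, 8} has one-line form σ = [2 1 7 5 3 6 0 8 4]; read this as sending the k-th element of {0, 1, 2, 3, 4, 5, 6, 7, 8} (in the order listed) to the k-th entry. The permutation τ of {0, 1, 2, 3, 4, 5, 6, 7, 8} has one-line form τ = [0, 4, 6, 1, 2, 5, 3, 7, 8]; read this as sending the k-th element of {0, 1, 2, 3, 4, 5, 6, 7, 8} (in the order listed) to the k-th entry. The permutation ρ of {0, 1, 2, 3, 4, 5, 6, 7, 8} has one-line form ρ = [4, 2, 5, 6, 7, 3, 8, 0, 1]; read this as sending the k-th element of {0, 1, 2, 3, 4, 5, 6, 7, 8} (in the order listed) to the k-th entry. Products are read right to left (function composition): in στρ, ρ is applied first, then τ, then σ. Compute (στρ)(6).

4

Chase 6: ρ(6) = 8; τ(8) = 8; σ(8) = 4. Hence (στρ)(6) = 4.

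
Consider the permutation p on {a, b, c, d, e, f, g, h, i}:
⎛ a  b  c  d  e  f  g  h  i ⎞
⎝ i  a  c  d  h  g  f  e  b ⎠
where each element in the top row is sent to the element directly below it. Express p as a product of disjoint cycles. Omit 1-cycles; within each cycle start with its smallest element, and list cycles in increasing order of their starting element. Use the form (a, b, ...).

(a, i, b)(e, h)(f, g)

Iterating p from a gives a → i → b → a; that is the 3-cycle (a, i, b).
Continuing from each remaining unvisited element yields (a, i, b)(e, h)(f, g).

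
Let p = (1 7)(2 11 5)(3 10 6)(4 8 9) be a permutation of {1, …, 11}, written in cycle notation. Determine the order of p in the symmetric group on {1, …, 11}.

The cycle type of p is (3, 3, 3, 2).
The order of p is the least common multiple of its cycle lengths: lcm(3, 3, 3, 2) = 6.

6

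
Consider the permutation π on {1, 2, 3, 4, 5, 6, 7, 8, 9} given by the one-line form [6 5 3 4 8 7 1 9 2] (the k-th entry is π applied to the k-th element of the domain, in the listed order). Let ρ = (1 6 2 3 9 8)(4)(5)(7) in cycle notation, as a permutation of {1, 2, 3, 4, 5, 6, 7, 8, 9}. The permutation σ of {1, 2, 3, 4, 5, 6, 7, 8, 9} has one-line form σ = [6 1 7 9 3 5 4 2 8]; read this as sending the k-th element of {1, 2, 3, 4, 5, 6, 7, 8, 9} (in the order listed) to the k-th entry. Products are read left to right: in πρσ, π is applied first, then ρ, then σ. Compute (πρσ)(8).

2

(πρσ)(8) = σ(ρ(π(8))). π(8) = 9, then ρ(9) = 8, then σ(8) = 2, so the result is 2.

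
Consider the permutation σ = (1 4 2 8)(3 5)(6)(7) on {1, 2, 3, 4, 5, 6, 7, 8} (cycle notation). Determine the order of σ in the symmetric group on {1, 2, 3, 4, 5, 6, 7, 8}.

4

The disjoint cycles have lengths 4, 2, 1, 1.
Since disjoint cycles commute, ord(σ) = lcm(4, 2) = 4.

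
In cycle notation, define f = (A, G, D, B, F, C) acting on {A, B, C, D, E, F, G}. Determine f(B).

In the cycle (A, G, D, B, F, C), B is followed by F, so f(B) = F.

F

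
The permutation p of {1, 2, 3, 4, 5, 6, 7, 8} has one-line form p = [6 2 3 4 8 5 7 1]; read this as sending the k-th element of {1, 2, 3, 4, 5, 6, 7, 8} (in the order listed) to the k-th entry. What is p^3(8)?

Tracing 8 → 1 → … returns to 8 after 4 steps, so 8 lies in a 4-cycle (1 6 5 8).
Stepping 3 places around the cycle: 8 → 1 → 6 → 5.

5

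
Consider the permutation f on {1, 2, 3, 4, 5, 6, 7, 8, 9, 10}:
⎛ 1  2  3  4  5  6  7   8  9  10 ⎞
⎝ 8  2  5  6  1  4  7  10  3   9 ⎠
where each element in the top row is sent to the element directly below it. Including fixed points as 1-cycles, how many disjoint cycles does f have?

The cycle decomposition is (1, 8, 10, 9, 3, 5)(2)(4, 6)(7), which has 4 cycles (counting 1-cycles).

4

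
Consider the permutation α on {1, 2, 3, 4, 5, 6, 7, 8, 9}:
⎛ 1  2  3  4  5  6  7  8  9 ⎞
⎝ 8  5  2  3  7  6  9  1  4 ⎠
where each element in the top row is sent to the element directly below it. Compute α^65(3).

Tracing 3 → 2 → … returns to 3 after 6 steps, so 3 lies in a 6-cycle (2 5 7 9 4 3).
Since the cycle has length 6, α^65 acts on it the same as α^5 (65 mod 6 = 5).
Advancing 5 steps from 3: 3 → 2 → 5 → 7 → 9 → 4.

4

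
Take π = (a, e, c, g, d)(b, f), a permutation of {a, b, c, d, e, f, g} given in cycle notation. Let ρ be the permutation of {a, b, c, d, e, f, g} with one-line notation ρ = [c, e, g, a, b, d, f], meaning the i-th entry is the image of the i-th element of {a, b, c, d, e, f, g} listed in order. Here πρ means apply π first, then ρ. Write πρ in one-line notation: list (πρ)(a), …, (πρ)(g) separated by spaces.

(πρ)(x) = ρ(π(x)). Computing each image: ρ(π(a)) = ρ(e) = b, ρ(π(b)) = ρ(f) = d, ρ(π(c)) = ρ(g) = f, ρ(π(d)) = ρ(a) = c, ρ(π(e)) = ρ(c) = g, ρ(π(f)) = ρ(b) = e, ρ(π(g)) = ρ(d) = a.
Hence πρ = [b d f c g e a].

b d f c g e a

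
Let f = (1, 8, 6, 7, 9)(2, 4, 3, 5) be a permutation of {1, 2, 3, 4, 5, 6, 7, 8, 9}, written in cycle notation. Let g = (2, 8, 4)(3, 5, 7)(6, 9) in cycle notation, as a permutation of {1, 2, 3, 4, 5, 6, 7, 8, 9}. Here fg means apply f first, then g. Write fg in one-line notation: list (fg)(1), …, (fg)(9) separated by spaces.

4 2 7 5 8 3 6 9 1

(fg)(x) = g(f(x)). Computing each image: g(f(1)) = g(8) = 4, g(f(2)) = g(4) = 2, g(f(3)) = g(5) = 7, g(f(4)) = g(3) = 5, g(f(5)) = g(2) = 8, g(f(6)) = g(7) = 3, g(f(7)) = g(9) = 6, g(f(8)) = g(6) = 9, g(f(9)) = g(1) = 1.
Hence fg = [4 2 7 5 8 3 6 9 1].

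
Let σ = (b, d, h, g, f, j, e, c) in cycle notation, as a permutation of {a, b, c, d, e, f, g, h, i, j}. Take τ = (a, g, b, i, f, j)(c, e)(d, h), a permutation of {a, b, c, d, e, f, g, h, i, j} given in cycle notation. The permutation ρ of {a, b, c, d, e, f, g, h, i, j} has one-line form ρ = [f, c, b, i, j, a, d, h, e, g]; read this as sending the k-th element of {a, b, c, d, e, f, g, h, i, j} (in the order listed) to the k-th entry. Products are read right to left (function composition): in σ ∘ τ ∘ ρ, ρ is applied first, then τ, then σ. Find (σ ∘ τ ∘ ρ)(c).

(σ ∘ τ ∘ ρ)(c) = σ(τ(ρ(c))). ρ(c) = b, then τ(b) = i, then σ(i) = i, so the result is i.

i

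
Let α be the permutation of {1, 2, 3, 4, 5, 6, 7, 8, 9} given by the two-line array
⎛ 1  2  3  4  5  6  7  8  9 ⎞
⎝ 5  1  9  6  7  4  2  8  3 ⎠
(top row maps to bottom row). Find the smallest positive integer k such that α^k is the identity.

4

Decomposing into disjoint cycles gives cycle lengths 4, 2, 2, 1.
Since disjoint cycles commute, ord(α) = lcm(4, 2, 2) = 4.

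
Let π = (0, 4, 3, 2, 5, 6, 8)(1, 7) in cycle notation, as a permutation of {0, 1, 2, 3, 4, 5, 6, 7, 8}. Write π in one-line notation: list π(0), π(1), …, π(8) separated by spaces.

Image by image: 0↦4, 1↦7, 2↦5, 3↦2, 4↦3, 5↦6, 6↦8, 7↦1, 8↦0.
Listing these in domain order gives 4 7 5 2 3 6 8 1 0.

4 7 5 2 3 6 8 1 0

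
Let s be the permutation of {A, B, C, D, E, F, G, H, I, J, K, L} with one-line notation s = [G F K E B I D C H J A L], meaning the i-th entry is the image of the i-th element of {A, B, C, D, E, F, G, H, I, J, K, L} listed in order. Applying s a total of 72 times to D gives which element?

B

Tracing D → E → … returns to D after 10 steps, so D lies in a 10-cycle (A, G, D, E, B, F, I, H, C, K).
Since the cycle has length 10, s^72 acts on it the same as s^2 (72 mod 10 = 2).
Advancing 2 steps from D: D → E → B.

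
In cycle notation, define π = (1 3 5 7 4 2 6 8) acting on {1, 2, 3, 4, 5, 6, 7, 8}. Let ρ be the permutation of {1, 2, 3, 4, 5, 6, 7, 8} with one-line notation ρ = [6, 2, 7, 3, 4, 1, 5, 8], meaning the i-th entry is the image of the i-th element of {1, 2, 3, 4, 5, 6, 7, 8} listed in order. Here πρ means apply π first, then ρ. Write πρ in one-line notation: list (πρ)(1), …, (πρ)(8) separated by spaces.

7 1 4 2 5 8 3 6

(πρ)(x) = ρ(π(x)). Computing each image: ρ(π(1)) = ρ(3) = 7, ρ(π(2)) = ρ(6) = 1, ρ(π(3)) = ρ(5) = 4, ρ(π(4)) = ρ(2) = 2, ρ(π(5)) = ρ(7) = 5, ρ(π(6)) = ρ(8) = 8, ρ(π(7)) = ρ(4) = 3, ρ(π(8)) = ρ(1) = 6.
Hence πρ = [7 1 4 2 5 8 3 6].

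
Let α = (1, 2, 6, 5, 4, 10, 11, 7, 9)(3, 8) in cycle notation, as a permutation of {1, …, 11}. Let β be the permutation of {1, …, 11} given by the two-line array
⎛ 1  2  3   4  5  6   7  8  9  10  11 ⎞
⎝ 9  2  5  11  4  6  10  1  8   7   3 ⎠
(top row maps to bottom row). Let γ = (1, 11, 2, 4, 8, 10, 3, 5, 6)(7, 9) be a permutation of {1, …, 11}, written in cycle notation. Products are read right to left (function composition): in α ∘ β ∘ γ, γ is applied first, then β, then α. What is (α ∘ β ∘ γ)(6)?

(α ∘ β ∘ γ)(6) = α(β(γ(6))). γ(6) = 1, then β(1) = 9, then α(9) = 1, so the result is 1.

1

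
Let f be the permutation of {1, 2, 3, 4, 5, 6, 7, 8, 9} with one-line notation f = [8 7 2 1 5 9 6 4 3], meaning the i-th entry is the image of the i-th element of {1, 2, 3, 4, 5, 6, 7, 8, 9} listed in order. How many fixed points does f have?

1

The fixed points (elements with f(x) = x) are {5}, so there is 1.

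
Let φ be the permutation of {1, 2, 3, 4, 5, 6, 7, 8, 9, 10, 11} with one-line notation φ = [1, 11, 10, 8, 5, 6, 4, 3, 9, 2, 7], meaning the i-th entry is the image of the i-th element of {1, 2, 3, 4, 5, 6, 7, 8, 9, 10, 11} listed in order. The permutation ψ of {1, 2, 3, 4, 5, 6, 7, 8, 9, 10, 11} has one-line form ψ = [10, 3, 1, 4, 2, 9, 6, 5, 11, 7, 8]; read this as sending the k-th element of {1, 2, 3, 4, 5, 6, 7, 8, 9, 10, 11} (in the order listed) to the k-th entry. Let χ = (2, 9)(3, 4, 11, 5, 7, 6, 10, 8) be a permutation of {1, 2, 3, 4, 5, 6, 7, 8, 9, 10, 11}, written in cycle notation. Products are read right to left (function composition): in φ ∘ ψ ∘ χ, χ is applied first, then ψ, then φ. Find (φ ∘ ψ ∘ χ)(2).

Chase 2: χ(2) = 9; ψ(9) = 11; φ(11) = 7. Hence (φ ∘ ψ ∘ χ)(2) = 7.

7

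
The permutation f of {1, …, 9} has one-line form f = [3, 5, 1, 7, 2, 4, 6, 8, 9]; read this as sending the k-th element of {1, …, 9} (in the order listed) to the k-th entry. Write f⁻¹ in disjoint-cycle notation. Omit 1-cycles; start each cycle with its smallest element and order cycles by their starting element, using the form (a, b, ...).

(1, 3)(2, 5)(4, 6, 7)

The cycle decomposition of f is (1, 3)(2, 5)(4, 7, 6).
The inverse reverses every cycle; in canonical form, f⁻¹ = (1, 3)(2, 5)(4, 6, 7).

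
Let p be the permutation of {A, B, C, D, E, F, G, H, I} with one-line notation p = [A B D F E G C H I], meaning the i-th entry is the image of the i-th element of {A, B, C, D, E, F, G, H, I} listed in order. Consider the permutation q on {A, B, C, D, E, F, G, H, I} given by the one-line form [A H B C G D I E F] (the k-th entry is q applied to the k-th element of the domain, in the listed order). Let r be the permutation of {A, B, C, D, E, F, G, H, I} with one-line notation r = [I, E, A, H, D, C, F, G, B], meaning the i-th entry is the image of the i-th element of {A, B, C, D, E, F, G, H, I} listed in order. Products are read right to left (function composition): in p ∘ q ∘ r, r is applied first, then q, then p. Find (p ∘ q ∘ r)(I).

H

(p ∘ q ∘ r)(I) = p(q(r(I))). r(I) = B, then q(B) = H, then p(H) = H, so the result is H.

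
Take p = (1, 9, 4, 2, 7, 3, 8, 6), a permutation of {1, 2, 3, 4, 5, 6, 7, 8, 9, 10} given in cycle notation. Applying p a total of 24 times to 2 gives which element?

2

2 lies in the 8-cycle (1, 9, 4, 2, 7, 3, 8, 6).
Since the cycle has length 8, p^24 acts on it the same as p^0 (24 mod 8 = 0).
So p^24(2) = 2.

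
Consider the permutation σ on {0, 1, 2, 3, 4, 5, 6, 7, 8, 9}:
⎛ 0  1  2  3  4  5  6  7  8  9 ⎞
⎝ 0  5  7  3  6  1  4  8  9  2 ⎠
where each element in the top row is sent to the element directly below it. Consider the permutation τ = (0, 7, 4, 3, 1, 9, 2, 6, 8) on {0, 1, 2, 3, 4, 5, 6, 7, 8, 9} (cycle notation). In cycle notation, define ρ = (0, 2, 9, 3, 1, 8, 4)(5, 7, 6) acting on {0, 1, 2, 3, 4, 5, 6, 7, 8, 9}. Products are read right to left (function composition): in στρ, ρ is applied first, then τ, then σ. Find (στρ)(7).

Chase 7: ρ(7) = 6; τ(6) = 8; σ(8) = 9. Hence (στρ)(7) = 9.

9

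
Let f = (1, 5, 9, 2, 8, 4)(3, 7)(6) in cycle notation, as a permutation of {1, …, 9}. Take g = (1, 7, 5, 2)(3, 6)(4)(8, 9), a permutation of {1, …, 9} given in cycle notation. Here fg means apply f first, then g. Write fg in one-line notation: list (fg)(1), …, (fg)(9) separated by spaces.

2 9 5 7 8 3 6 4 1

(fg)(x) = g(f(x)). Computing each image: g(f(1)) = g(5) = 2, g(f(2)) = g(8) = 9, g(f(3)) = g(7) = 5, g(f(4)) = g(1) = 7, g(f(5)) = g(9) = 8, g(f(6)) = g(6) = 3, g(f(7)) = g(3) = 6, g(f(8)) = g(4) = 4, g(f(9)) = g(2) = 1.
Hence fg = [2 9 5 7 8 3 6 4 1].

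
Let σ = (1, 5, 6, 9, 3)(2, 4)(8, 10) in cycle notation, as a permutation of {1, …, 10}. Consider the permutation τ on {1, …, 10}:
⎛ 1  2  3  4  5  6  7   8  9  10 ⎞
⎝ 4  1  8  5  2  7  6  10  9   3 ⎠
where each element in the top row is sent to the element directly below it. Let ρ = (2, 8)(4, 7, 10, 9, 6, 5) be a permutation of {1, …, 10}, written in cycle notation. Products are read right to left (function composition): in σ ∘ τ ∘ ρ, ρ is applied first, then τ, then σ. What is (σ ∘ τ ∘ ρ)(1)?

(σ ∘ τ ∘ ρ)(1) = σ(τ(ρ(1))). ρ(1) = 1, then τ(1) = 4, then σ(4) = 2, so the result is 2.

2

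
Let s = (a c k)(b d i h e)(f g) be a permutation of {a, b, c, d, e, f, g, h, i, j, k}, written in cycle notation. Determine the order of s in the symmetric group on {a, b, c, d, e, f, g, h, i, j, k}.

The disjoint cycles have lengths 5, 3, 2, 1.
Since disjoint cycles commute, ord(s) = lcm(5, 3, 2) = 30.

30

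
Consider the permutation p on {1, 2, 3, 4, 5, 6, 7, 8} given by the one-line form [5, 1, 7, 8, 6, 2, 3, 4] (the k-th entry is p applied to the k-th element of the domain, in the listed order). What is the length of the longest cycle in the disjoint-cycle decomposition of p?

Decomposing into disjoint cycles gives (1, 5, 6, 2)(3, 7)(4, 8); the longest has length 4.

4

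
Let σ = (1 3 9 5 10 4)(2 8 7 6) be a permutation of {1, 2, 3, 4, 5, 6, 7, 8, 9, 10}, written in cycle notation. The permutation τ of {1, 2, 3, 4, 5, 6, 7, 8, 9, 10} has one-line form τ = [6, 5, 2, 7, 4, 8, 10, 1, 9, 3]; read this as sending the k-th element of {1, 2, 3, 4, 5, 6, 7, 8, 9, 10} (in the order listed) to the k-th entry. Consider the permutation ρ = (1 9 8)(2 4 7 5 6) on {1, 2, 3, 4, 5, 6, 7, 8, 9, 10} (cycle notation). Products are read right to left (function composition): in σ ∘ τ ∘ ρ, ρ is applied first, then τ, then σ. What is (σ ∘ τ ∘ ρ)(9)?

Chase 9: ρ(9) = 8; τ(8) = 1; σ(1) = 3. Hence (σ ∘ τ ∘ ρ)(9) = 3.

3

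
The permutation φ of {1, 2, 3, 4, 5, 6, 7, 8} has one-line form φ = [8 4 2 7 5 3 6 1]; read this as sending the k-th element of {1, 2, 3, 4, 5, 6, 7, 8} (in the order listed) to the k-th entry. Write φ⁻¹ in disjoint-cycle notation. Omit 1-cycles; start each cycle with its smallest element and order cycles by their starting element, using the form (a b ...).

The cycle decomposition of φ is (1 8)(2 4 7 6 3).
Reversing each cycle (and rotating so the smallest element leads) gives φ⁻¹ = (1 8)(2 3 6 7 4).

(1 8)(2 3 6 7 4)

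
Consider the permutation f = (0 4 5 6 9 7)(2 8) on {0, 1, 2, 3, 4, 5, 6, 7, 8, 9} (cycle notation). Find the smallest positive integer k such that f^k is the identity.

The disjoint cycles have lengths 6, 2, 1, 1.
The order is lcm(6, 2) = 6.

6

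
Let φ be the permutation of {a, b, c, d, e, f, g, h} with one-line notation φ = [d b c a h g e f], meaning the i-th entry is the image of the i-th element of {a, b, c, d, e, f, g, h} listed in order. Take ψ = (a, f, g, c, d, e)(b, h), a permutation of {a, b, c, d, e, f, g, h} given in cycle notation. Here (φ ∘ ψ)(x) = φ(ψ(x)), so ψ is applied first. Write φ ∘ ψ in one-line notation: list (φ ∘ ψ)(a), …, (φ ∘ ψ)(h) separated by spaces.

g f a h d e c b

Chase each element through ψ then φ: a → f → g; b → h → f; c → d → a; d → e → h; e → a → d; f → g → e; g → c → c; h → b → b.
Collecting the images, φ ∘ ψ = [g f a h d e c b].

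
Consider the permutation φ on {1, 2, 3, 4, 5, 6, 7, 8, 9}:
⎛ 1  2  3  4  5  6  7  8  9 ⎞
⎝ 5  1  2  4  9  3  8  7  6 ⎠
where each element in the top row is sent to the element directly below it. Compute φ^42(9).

9

Tracing 9 → 6 → … returns to 9 after 6 steps, so 9 lies in a 6-cycle (1 5 9 6 3 2).
On a 6-cycle, φ^6 is the identity, so φ^42 = φ^0 there (42 ≡ 0 mod 6).
So φ^42(9) = 9.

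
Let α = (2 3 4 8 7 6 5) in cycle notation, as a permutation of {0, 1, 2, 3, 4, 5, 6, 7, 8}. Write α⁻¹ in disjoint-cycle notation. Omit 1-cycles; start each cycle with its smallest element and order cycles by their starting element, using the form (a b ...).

Inverting a permutation written in cycle notation just reverses the order within every cycle.
After reversing and putting each cycle's least element first, α⁻¹ = (2 5 6 7 8 4 3).

(2 5 6 7 8 4 3)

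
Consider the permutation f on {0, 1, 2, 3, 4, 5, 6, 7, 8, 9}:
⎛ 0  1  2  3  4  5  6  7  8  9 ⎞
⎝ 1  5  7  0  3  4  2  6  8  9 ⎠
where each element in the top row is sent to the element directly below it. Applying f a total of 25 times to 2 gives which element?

Tracing 2 → 7 → … returns to 2 after 3 steps, so 2 lies in a 3-cycle (2 7 6).
On a 3-cycle, f^3 is the identity, so f^25 = f^1 there (25 ≡ 1 mod 3).
Stepping 1 place around the cycle: 2 → 7.

7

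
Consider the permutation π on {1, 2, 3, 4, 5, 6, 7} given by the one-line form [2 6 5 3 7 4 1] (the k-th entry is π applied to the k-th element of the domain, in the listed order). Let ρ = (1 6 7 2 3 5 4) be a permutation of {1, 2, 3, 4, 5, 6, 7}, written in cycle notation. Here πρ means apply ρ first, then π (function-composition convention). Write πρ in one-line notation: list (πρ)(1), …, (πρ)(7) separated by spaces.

4 5 7 2 3 1 6

(πρ)(x) = π(ρ(x)). Computing each image: π(ρ(1)) = π(6) = 4, π(ρ(2)) = π(3) = 5, π(ρ(3)) = π(5) = 7, π(ρ(4)) = π(1) = 2, π(ρ(5)) = π(4) = 3, π(ρ(6)) = π(7) = 1, π(ρ(7)) = π(2) = 6.
Hence πρ = [4 5 7 2 3 1 6].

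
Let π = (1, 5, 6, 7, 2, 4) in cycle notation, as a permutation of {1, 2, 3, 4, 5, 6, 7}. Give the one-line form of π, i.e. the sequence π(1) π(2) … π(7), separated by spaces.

Image by image: 1↦5, 2↦4, 3↦3, 4↦1, 5↦6, 6↦7, 7↦2.
So the one-line form is 5 4 3 1 6 7 2.

5 4 3 1 6 7 2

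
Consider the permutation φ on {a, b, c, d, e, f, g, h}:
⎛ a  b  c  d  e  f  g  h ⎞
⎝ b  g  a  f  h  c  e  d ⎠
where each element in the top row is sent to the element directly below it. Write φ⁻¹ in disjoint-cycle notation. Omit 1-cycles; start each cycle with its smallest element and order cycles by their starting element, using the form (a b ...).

First write φ in disjoint cycles: (a b g e h d f c).
Reversing each cycle (and rotating so the smallest element leads) gives φ⁻¹ = (a c f d h e g b).

(a c f d h e g b)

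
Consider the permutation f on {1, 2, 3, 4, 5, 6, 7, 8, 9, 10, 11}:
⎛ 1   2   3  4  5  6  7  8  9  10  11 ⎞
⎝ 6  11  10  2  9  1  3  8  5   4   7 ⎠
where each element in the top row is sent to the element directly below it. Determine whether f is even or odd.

odd

In disjoint-cycle form the cycle lengths are 6, 2, 2, 1.
A cycle is odd iff its length is even; f has 3 even-length cycles, so sgn(f) = (−1)^3 and f is odd.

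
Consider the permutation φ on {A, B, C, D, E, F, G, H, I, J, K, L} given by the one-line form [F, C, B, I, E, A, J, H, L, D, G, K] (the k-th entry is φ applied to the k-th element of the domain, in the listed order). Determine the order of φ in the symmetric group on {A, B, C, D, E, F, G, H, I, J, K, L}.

Decomposing into disjoint cycles gives cycle lengths 6, 2, 2, 1, 1.
The order is lcm(6, 2, 2) = 6.

6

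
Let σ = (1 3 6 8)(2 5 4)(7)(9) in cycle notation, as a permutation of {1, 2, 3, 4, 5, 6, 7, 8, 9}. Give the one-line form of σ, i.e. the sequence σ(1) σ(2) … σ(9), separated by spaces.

3 5 6 2 4 8 7 1 9

Reading each image from the cycles: 1↦3, 2↦5, 3↦6, 4↦2, 5↦4, 6↦8, 7↦7, 8↦1, 9↦9.
So the one-line form is 3 5 6 2 4 8 7 1 9.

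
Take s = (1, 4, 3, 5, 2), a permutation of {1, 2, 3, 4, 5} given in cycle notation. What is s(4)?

3

Within (1, 4, 3, 5, 2), 4 ↦ 3.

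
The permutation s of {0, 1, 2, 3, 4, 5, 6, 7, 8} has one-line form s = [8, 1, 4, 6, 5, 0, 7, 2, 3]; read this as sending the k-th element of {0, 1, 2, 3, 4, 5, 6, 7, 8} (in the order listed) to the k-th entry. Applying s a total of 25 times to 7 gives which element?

Tracing 7 → 2 → … returns to 7 after 8 steps, so 7 lies in an 8-cycle (0, 8, 3, 6, 7, 2, 4, 5).
On an 8-cycle, s^8 is the identity, so s^25 = s^1 there (25 ≡ 1 mod 8).
Stepping 1 place around the cycle: 7 → 2.

2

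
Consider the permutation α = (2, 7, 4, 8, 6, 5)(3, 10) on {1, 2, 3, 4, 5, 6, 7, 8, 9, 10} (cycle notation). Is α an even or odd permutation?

The cycle lengths are 6, 2, 1, 1.
A cycle of length ℓ contributes ℓ−1 transpositions, so α is a product of 5 + 1 = 6 transpositions — even.

even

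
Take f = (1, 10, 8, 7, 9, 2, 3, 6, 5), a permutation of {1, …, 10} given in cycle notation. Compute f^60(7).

1

7 lies in the 9-cycle (1, 10, 8, 7, 9, 2, 3, 6, 5).
On a 9-cycle, f^9 is the identity, so f^60 = f^6 there (60 ≡ 6 mod 9).
Stepping 6 places around the cycle: 7 → 9 → 2 → 3 → 6 → 5 → 1.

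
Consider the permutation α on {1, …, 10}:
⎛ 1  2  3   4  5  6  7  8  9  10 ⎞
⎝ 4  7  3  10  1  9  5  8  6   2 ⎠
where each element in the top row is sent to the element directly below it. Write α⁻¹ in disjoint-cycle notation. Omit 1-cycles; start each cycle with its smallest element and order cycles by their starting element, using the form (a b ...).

First write α in disjoint cycles: (1 4 10 2 7 5)(6 9).
Reversing each cycle (and rotating so the smallest element leads) gives α⁻¹ = (1 5 7 2 10 4)(6 9).

(1 5 7 2 10 4)(6 9)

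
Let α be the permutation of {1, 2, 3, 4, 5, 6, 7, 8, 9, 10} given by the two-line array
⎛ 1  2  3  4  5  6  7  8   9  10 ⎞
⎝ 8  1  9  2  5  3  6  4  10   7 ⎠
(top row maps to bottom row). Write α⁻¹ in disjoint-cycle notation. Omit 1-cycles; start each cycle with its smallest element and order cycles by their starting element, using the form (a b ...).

The cycle decomposition of α is (1 8 4 2)(3 9 10 7 6).
The inverse reverses every cycle; in canonical form, α⁻¹ = (1 2 4 8)(3 6 7 10 9).

(1 2 4 8)(3 6 7 10 9)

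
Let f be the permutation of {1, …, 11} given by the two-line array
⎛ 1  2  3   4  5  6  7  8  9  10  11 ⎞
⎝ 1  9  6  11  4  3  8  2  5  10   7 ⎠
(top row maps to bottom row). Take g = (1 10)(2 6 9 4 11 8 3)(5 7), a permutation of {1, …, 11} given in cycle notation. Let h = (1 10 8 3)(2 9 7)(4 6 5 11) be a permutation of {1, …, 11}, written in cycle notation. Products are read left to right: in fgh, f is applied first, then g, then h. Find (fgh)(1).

(fgh)(1) = h(g(f(1))). f(1) = 1, then g(1) = 10, then h(10) = 8, so the result is 8.

8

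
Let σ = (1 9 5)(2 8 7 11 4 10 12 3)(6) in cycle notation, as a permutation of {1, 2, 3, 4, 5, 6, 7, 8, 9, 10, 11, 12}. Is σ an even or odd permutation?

The cycle lengths are 8, 3, 1.
A cycle of length ℓ contributes ℓ−1 transpositions, so σ is a product of 7 + 2 = 9 transpositions — odd.

odd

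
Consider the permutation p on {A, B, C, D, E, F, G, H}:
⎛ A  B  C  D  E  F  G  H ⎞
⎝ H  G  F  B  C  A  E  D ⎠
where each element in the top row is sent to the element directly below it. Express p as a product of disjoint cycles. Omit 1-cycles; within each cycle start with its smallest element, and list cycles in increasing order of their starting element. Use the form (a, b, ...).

Start at A and follow images: A → H → D → B → G → E → C → F → A, giving the cycle (A, H, D, B, G, E, C, F).
Continuing from each remaining unvisited element yields (A, H, D, B, G, E, C, F).

(A, H, D, B, G, E, C, F)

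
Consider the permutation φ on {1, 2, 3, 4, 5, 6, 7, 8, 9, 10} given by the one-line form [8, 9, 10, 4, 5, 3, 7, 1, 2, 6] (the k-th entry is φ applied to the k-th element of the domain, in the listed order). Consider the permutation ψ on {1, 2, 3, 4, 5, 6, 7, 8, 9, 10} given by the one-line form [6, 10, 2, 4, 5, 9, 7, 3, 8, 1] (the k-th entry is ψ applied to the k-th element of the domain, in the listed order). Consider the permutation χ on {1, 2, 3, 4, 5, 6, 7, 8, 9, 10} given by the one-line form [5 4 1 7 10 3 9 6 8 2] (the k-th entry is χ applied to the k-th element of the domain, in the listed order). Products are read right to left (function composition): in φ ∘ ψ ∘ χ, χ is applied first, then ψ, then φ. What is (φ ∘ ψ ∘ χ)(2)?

4

(φ ∘ ψ ∘ χ)(2) = φ(ψ(χ(2))). χ(2) = 4, then ψ(4) = 4, then φ(4) = 4, so the result is 4.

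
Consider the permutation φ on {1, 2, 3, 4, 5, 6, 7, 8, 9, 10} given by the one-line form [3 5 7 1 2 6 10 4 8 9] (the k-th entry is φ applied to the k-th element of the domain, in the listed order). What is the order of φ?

Writing φ as disjoint cycles, the cycle lengths are 7, 2, 1.
The order of φ is the least common multiple of its cycle lengths: lcm(7, 2) = 14.

14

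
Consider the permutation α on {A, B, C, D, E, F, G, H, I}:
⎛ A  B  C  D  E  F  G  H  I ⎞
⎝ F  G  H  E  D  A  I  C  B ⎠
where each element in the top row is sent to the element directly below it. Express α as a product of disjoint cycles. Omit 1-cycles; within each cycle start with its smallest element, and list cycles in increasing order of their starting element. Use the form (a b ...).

(A F)(B G I)(C H)(D E)

Start at A and follow images: A → F → A, giving the cycle (A F).
Repeating from the next unused element and collecting all non-trivial cycles gives (A F)(B G I)(C H)(D E).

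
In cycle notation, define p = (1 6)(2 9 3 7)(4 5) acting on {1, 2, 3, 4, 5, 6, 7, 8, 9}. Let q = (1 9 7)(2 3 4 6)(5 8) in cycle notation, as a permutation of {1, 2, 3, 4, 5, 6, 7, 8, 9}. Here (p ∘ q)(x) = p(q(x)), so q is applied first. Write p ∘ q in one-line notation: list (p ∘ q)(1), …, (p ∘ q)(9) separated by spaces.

Chase each element through q then p: 1 → 9 → 3; 2 → 3 → 7; 3 → 4 → 5; 4 → 6 → 1; 5 → 8 → 8; 6 → 2 → 9; 7 → 1 → 6; 8 → 5 → 4; 9 → 7 → 2.
So p ∘ q in one-line form is 3 7 5 1 8 9 6 4 2.

3 7 5 1 8 9 6 4 2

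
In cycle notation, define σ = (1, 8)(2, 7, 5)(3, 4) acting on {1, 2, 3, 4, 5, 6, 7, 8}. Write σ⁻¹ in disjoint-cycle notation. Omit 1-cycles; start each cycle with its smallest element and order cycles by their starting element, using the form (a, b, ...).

If σ sends a → b within a cycle, σ⁻¹ sends b → a; equivalently, reverse each cycle.
Reversing each cycle of σ and rotating so the smallest element leads gives (1, 8)(2, 5, 7)(3, 4).

(1, 8)(2, 5, 7)(3, 4)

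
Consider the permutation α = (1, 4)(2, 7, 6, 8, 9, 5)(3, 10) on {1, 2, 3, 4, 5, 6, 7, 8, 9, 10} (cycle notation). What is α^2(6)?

6 lies in the 6-cycle (2, 7, 6, 8, 9, 5).
Stepping 2 places around the cycle: 6 → 8 → 9.

9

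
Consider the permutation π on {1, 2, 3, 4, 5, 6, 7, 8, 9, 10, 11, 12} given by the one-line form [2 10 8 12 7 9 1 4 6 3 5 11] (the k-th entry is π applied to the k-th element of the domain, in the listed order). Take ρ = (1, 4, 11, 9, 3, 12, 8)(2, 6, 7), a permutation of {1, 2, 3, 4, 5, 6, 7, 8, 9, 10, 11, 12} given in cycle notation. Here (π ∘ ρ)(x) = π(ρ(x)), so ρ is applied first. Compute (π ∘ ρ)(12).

4

First apply ρ: ρ(12) = 8, then π(8) = 4. Thus (π ∘ ρ)(12) = 4.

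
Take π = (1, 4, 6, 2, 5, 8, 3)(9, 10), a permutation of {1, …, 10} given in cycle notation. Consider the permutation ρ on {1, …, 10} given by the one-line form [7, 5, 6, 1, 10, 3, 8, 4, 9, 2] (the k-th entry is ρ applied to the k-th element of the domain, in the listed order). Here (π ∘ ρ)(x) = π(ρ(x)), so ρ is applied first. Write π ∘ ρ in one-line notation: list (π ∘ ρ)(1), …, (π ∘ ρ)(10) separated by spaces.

Chase each element through ρ then π: 1 → 7 → 7; 2 → 5 → 8; 3 → 6 → 2; 4 → 1 → 4; 5 → 10 → 9; 6 → 3 → 1; 7 → 8 → 3; 8 → 4 → 6; 9 → 9 → 10; 10 → 2 → 5.
Collecting the images, π ∘ ρ = [7 8 2 4 9 1 3 6 10 5].

7 8 2 4 9 1 3 6 10 5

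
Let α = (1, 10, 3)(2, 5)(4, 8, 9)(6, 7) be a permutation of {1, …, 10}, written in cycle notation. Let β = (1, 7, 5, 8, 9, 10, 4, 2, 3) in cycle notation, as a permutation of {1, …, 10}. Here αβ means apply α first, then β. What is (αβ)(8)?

10

α(8) = 9, then β(9) = 10; composing gives (αβ)(8) = 10.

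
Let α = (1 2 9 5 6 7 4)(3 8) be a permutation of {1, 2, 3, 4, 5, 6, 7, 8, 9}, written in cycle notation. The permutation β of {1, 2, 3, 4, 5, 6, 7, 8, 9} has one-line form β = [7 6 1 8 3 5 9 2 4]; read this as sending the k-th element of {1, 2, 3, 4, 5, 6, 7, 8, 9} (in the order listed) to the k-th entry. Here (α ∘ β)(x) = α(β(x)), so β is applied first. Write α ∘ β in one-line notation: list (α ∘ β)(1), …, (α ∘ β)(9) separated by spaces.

4 7 2 3 8 6 5 9 1

Chase each element through β then α: 1 → 7 → 4; 2 → 6 → 7; 3 → 1 → 2; 4 → 8 → 3; 5 → 3 → 8; 6 → 5 → 6; 7 → 9 → 5; 8 → 2 → 9; 9 → 4 → 1.
Collecting the images, α ∘ β = [4 7 2 3 8 6 5 9 1].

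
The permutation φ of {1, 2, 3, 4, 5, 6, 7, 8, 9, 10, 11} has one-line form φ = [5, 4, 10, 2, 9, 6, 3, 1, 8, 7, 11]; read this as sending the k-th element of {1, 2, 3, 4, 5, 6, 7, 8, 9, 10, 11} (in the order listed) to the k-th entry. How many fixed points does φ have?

2

The fixed points (elements with φ(x) = x) are {6, 11}, so there are 2.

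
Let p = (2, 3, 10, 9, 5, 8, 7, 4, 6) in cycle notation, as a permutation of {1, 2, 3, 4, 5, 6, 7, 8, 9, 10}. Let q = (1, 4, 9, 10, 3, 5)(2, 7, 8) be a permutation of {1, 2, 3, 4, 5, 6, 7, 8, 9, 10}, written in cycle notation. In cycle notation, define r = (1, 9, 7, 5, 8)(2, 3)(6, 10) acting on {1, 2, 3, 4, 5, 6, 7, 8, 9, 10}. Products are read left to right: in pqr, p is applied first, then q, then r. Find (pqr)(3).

Apply the permutations in order: p(3) = 10, then q(10) = 3, then r(3) = 2. So (pqr)(3) = 2.

2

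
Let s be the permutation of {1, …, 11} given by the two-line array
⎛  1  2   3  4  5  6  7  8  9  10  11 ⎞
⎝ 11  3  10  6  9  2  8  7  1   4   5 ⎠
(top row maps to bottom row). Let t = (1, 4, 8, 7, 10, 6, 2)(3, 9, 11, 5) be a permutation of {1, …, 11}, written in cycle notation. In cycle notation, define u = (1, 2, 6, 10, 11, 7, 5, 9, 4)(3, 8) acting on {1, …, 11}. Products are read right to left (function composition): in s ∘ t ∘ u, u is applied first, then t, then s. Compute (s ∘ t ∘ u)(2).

Apply the permutations in order: u(2) = 6, then t(6) = 2, then s(2) = 3. So (s ∘ t ∘ u)(2) = 3.

3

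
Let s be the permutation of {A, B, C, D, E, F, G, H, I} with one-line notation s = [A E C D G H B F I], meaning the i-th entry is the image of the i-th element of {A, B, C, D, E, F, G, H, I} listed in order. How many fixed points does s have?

4

The fixed points (elements with s(x) = x) are {A, C, D, I}, so there are 4.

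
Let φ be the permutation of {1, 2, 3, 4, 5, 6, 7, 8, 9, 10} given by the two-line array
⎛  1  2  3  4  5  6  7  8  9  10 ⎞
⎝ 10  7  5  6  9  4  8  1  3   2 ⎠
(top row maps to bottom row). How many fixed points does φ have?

0

No element satisfies φ(x) = x, so there are 0 fixed points.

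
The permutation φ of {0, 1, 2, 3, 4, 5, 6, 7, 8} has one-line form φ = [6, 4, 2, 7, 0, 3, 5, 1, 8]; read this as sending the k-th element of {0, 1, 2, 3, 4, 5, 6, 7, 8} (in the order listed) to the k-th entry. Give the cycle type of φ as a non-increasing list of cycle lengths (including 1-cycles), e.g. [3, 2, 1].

[7, 1, 1]

The disjoint cycles are (0 6 5 3 7 1 4)(2)(8), with lengths 7, 1, 1 in non-increasing order.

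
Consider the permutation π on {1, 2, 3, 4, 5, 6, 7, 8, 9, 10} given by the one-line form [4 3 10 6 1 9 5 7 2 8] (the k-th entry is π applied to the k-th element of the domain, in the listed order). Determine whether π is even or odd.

odd

In disjoint-cycle form the cycle lengths are 10.
A cycle of length ℓ contributes ℓ−1 transpositions, so π is a product of 9 transpositions — odd.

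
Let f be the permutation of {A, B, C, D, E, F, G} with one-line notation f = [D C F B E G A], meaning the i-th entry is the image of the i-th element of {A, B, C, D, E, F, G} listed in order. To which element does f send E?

E

E is element number 5 of the domain, and entry number 5 of the one-line form is E, so f(E) = E.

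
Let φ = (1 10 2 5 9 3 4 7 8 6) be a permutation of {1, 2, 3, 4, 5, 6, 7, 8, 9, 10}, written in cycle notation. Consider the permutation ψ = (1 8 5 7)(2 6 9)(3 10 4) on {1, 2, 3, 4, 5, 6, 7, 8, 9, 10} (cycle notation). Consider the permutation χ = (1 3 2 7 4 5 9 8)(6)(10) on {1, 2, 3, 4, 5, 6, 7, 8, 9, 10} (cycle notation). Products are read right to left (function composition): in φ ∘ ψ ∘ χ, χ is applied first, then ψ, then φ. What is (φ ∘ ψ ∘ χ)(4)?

8

(φ ∘ ψ ∘ χ)(4) = φ(ψ(χ(4))). χ(4) = 5, then ψ(5) = 7, then φ(7) = 8, so the result is 8.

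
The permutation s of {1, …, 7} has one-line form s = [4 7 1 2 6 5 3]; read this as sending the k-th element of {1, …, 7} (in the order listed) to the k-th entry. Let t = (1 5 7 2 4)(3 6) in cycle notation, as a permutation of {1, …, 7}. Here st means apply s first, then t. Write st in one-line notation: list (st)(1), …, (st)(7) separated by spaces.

For each element, apply s then t: 1 → 4 → 1; 2 → 7 → 2; 3 → 1 → 5; 4 → 2 → 4; 5 → 6 → 3; 6 → 5 → 7; 7 → 3 → 6.
So st in one-line form is 1 2 5 4 3 7 6.

1 2 5 4 3 7 6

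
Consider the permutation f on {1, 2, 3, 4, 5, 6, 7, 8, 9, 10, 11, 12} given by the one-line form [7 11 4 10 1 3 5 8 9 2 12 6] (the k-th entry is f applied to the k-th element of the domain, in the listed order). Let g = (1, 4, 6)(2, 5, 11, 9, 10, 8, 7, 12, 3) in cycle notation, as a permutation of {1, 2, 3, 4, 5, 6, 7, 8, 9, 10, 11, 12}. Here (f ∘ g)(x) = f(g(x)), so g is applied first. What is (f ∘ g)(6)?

(f ∘ g)(6) = f(g(6)). g(6) = 1, then f(1) = 7. So (f ∘ g)(6) = 7.

7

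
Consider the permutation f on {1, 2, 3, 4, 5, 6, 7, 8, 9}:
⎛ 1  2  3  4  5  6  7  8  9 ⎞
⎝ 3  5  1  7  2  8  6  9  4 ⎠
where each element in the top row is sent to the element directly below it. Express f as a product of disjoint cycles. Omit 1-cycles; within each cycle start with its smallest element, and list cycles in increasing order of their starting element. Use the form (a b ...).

Iterating f from 1 gives 1 → 3 → 1; that is the 2-cycle (1 3).
Continuing from each remaining unvisited element yields (1 3)(2 5)(4 7 6 8 9).

(1 3)(2 5)(4 7 6 8 9)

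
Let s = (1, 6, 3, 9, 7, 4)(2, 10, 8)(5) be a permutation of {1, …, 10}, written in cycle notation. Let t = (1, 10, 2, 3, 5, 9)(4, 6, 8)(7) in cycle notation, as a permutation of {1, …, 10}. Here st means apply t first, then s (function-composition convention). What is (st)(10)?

t(10) = 2, then s(2) = 10; composing gives (st)(10) = 10.

10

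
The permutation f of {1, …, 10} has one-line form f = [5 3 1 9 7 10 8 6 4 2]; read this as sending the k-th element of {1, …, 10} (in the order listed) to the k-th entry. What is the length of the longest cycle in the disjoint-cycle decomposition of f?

Decomposing into disjoint cycles gives (1, 5, 7, 8, 6, 10, 2, 3)(4, 9); the longest has length 8.

8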